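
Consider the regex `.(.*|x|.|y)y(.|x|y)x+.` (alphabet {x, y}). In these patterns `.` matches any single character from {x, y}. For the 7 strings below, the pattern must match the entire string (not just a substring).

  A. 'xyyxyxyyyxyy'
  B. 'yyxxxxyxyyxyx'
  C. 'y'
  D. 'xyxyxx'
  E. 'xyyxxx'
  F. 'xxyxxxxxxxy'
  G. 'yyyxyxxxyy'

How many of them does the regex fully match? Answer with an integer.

A → no match
B → no match
C → no match
D → no match
E → match
F → match
G → no match
Total matched: 2

2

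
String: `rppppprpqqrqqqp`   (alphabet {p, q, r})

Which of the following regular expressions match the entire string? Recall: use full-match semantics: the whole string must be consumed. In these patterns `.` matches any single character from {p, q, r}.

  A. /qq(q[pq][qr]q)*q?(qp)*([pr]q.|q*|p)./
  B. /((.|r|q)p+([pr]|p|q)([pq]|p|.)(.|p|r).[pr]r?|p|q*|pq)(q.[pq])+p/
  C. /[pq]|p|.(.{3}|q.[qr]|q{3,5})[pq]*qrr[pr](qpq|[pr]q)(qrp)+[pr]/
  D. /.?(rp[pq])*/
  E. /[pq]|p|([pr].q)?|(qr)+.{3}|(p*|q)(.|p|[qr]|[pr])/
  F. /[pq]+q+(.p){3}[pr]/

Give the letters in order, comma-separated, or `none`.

A → no match — must start with `qq`
B → match
C → no match
D → no match
E → no match
F → no match

B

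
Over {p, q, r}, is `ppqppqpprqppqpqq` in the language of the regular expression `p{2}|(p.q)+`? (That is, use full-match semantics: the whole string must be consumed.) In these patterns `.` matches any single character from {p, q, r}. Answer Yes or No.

No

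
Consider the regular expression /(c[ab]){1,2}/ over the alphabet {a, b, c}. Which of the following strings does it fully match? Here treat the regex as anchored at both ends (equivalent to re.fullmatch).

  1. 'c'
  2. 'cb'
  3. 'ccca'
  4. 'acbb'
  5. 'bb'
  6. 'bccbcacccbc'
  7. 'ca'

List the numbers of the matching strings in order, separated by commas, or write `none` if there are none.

1. 'c' → no match
2. 'cb' → match
3. 'ccca' → no match
4. 'acbb' → no match — must start with 'c'
5. 'bb' → no match — must start with 'c'
6. 'bccbcacccbc' → no match — must start with 'c'
7. 'ca' → match

2, 7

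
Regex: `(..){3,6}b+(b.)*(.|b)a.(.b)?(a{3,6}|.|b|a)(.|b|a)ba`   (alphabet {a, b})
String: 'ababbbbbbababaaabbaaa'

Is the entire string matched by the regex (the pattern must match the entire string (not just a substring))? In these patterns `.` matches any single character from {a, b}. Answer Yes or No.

No

Every match must end with 'ba', but 'ababbbbbbababaaabbaaa' does not.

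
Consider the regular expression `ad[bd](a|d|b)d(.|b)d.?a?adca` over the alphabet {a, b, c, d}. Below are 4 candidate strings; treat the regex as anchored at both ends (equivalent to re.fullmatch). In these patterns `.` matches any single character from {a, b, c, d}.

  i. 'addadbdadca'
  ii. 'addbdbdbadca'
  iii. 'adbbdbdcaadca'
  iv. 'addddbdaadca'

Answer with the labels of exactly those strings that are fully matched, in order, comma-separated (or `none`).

i, ii, iii, iv

i → match
ii → match
iii → match
iv → match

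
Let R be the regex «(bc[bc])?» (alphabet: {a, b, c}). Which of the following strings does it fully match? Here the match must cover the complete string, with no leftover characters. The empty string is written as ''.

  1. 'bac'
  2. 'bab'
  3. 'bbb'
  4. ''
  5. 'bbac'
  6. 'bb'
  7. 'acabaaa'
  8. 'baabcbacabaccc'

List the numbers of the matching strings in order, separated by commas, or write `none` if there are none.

4

1 → no match
2 → no match
3 → no match
4 → match
5 → no match
6 → no match
7 → no match
8 → no match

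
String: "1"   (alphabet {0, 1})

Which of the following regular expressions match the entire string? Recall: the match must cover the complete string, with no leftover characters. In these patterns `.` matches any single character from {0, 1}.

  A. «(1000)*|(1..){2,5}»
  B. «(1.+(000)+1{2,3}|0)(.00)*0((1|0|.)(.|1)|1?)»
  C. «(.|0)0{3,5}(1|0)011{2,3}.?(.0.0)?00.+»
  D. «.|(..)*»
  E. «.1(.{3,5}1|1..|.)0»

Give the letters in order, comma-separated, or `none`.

D

A → no match
B → no match
C → no match
D → match
E → no match — must end with "0"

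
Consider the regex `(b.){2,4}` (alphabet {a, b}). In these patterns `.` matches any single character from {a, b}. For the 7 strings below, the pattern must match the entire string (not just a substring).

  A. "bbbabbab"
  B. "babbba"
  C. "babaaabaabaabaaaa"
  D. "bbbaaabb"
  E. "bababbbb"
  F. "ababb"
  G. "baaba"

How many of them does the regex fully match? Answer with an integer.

2

A → no match
B → match
C → no match
D → no match
E → match
F → no match — must start with "b"
G → no match
Total matched: 2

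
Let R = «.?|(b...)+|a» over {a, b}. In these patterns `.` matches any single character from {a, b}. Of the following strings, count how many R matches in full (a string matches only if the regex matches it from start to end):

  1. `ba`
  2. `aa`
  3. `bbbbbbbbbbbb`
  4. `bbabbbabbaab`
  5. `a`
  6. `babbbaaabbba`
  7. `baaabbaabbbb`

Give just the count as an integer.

5

1 → no match
2 → no match
3 → match
4 → match
5 → match
6 → match
7 → match
Total matched: 5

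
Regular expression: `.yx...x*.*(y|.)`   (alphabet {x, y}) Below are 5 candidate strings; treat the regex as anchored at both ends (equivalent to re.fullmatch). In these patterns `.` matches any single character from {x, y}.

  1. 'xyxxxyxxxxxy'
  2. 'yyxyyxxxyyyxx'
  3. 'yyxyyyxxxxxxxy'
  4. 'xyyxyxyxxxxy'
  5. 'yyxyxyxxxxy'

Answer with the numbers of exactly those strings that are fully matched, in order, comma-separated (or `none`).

1, 2, 3, 5

1 → match
2 → match
3 → match
4 → no match
5 → match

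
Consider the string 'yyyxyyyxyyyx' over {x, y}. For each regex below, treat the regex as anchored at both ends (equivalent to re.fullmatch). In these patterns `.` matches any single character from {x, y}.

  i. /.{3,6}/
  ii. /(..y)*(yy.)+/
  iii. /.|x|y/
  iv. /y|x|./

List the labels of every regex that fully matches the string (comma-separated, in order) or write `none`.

ii

i → no match
ii → match
iii → no match
iv → no match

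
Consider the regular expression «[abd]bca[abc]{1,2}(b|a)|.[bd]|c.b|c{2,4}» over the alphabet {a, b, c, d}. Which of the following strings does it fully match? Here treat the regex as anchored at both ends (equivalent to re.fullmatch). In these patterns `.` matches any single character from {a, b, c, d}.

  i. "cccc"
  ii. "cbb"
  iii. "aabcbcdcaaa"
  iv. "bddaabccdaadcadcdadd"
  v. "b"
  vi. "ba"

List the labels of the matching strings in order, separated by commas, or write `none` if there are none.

i, ii

i → match
ii → match
iii → no match
iv → no match
v → no match
vi → no match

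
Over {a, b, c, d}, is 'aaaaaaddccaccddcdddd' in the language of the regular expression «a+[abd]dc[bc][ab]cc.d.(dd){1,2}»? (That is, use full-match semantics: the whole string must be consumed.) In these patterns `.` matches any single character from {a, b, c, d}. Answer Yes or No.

Yes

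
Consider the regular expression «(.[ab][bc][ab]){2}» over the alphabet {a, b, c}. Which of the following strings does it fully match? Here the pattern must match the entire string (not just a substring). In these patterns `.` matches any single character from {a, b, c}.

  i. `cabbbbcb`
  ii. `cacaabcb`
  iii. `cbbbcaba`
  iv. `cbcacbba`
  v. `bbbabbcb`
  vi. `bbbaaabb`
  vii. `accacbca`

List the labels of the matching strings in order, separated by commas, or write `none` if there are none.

i → match
ii → match
iii → match
iv → match
v → match
vi → match
vii → no match

i, ii, iii, iv, v, vi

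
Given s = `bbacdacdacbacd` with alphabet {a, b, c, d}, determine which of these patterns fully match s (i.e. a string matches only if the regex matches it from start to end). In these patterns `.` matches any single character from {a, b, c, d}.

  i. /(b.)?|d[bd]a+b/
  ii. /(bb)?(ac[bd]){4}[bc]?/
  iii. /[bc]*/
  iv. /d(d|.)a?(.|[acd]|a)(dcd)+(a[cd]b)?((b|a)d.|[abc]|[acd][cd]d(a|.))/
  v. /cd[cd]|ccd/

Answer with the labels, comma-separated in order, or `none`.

i → no match
ii → match
iii → no match
iv → no match — must start with `d`
v → no match

ii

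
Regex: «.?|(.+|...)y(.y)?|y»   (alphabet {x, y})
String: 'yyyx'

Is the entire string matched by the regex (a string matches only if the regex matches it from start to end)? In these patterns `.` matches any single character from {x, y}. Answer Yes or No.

No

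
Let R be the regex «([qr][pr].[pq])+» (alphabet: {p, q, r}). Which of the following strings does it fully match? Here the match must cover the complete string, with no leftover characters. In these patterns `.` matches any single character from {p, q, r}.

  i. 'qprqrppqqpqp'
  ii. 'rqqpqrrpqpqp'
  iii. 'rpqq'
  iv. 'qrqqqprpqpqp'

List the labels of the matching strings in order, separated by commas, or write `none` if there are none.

i → match
ii → no match
iii → match
iv → match

i, iii, iv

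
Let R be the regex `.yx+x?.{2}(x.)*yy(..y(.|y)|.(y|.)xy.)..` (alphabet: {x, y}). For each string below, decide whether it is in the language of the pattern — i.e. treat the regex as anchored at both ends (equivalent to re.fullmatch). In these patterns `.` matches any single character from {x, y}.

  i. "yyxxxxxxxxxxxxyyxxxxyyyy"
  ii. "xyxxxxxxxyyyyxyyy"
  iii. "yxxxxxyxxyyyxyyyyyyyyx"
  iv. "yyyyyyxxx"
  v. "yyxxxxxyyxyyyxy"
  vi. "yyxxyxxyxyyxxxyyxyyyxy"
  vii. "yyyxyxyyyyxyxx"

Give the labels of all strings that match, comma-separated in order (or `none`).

v

i → no match
ii → no match
iii → no match
iv → no match
v → match
vi → no match
vii → no match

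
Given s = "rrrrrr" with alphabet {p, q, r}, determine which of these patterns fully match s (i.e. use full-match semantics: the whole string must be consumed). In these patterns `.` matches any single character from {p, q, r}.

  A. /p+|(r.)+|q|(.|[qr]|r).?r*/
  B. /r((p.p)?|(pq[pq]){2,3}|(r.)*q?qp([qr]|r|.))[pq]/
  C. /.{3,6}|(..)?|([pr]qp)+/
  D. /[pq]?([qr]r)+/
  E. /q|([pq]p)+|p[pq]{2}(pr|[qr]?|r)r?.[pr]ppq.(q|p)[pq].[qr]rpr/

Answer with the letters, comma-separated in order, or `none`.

A → match
B → no match
C → match
D → match
E → no match

A, C, D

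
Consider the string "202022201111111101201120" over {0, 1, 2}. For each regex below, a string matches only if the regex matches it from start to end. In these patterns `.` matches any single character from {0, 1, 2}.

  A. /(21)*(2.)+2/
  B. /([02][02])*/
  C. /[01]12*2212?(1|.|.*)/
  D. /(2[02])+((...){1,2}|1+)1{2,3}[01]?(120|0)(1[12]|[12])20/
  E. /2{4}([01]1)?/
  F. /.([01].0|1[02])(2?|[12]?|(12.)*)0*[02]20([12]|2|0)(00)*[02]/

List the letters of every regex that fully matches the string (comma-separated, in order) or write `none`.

A → no match — must end with "2"
B → no match
C → no match
D → match
E → no match
F → no match

D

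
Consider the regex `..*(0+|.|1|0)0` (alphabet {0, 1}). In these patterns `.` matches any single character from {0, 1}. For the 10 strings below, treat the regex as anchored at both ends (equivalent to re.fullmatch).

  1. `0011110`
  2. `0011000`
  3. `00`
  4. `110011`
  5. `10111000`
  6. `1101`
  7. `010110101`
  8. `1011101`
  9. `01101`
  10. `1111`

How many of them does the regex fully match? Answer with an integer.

1. `0011110` → match
2. `0011000` → match
3. `00` → no match
4. `110011` → no match — must end with `0`
5. `10111000` → match
6. `1101` → no match — must end with `0`
7. `010110101` → no match — must end with `0`
8. `1011101` → no match — must end with `0`
9. `01101` → no match — must end with `0`
10. `1111` → no match — must end with `0`
Total matched: 3

3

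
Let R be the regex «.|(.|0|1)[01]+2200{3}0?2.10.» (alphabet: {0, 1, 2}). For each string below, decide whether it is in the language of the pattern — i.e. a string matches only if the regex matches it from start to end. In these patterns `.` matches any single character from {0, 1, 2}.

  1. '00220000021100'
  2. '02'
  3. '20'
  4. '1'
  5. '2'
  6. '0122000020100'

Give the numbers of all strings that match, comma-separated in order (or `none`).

1 → match
2. '02' → no match
3. '20' → no match
4. '1' → match
5. '2' → match
6 → match

1, 4, 5, 6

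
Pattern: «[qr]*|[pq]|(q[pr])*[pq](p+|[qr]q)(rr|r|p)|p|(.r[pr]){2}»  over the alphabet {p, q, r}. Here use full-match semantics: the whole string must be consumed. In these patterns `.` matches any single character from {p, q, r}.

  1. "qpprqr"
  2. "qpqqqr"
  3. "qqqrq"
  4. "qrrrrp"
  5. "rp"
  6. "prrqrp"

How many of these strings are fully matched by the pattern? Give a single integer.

1 → match
2 → match
3 → match
4 → match
5 → no match
6 → match
Total matched: 5

5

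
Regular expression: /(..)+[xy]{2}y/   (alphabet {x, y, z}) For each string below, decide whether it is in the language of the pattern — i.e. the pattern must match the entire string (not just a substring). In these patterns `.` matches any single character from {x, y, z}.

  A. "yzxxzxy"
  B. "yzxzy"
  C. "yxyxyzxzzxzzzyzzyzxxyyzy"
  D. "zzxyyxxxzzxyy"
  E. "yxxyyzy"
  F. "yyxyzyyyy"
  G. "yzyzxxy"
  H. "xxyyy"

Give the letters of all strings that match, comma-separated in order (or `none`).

A → no match
B → no match
C → no match
D → match
E → no match
F → match
G → match
H → match

D, F, G, H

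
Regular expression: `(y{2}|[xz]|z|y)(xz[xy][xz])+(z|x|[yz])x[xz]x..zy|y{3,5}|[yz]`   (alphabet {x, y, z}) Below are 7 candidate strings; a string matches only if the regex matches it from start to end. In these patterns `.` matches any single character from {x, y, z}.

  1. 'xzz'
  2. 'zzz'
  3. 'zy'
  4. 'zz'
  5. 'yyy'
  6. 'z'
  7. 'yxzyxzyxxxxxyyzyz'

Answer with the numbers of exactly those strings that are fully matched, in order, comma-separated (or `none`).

5, 6

1 → no match
2 → no match
3 → no match
4 → no match
5 → match
6 → match
7 → no match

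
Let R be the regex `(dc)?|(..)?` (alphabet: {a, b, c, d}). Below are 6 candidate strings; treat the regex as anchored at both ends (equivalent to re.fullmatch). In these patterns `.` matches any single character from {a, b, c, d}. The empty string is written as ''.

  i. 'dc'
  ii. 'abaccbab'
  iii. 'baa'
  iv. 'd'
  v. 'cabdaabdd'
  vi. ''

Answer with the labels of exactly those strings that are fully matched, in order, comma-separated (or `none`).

i, vi

i. 'dc' → match
ii. 'abaccbab' → no match
iii. 'baa' → no match
iv. 'd' → no match
v. 'cabdaabdd' → no match
vi. '' → match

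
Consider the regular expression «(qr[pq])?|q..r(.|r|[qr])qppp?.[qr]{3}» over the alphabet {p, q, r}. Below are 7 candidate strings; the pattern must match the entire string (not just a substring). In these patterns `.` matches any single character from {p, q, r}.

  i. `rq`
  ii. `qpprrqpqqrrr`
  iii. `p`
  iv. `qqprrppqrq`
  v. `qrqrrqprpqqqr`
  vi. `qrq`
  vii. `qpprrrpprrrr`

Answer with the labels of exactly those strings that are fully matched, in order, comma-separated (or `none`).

vi

i. `rq` → no match
ii. `qpprrqpqqrrr` → no match
iii. `p` → no match
iv. `qqprrppqrq` → no match
v → no match
vi. `qrq` → match
vii. `qpprrrpprrrr` → no match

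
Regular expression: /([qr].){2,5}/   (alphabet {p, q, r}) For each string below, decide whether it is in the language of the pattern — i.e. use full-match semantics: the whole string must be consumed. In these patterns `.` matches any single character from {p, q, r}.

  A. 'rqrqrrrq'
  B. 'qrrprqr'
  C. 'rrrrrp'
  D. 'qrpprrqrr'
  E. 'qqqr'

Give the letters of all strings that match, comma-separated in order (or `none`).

A, C, E

A → match
B → no match
C → match
D → no match
E → match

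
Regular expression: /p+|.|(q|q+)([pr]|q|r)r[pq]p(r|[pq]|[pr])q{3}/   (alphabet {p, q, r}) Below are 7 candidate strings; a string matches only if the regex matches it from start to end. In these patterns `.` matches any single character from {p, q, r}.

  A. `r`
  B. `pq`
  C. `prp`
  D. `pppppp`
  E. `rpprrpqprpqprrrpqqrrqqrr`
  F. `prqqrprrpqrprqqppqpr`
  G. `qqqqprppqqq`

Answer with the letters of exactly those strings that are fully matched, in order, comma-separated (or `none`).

A, D

A → match
B → no match
C → no match
D → match
E → no match
F → no match
G → no match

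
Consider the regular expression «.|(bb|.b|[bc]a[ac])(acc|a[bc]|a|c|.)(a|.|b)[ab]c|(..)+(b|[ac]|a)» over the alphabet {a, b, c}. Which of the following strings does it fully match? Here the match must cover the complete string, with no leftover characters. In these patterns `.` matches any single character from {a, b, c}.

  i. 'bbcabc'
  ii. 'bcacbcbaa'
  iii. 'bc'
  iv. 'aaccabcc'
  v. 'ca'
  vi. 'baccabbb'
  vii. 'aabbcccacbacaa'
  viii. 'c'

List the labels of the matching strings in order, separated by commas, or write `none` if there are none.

i. 'bbcabc' → match
ii. 'bcacbcbaa' → match
iii. 'bc' → no match
iv. 'aaccabcc' → no match
v. 'ca' → no match
vi. 'baccabbb' → no match
vii → no match
viii. 'c' → match

i, ii, viii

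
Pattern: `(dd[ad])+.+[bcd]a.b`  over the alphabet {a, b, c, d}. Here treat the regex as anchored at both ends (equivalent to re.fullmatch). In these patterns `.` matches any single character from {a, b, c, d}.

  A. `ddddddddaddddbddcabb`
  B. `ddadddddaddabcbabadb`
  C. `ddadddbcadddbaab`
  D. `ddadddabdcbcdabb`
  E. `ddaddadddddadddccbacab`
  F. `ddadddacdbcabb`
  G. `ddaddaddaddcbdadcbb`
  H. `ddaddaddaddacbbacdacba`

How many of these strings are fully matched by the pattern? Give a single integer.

5

A → match
B → match
C → match
D → match
E → no match
F → match
G → no match
H → no match — must end with `b`
Total matched: 5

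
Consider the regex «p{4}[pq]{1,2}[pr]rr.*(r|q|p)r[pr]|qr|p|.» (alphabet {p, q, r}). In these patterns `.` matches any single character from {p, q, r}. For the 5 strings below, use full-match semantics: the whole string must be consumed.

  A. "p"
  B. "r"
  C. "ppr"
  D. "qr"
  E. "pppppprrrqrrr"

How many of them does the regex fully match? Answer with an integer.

4

A → match
B → match
C → no match
D → match
E → match
Total matched: 4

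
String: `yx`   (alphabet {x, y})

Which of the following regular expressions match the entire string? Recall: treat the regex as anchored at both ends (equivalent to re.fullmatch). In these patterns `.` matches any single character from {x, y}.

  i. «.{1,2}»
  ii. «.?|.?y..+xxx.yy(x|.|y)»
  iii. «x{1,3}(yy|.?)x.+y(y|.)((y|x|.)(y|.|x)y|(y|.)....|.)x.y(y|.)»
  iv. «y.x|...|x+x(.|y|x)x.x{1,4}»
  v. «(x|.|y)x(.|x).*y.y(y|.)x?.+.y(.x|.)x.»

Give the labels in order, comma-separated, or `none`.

i

i → match
ii → no match
iii → no match — must start with `x`
iv → no match
v → no match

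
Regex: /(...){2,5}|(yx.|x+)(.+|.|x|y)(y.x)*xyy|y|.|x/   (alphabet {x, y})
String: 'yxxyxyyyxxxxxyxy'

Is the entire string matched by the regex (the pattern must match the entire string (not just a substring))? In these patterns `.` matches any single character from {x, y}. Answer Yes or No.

No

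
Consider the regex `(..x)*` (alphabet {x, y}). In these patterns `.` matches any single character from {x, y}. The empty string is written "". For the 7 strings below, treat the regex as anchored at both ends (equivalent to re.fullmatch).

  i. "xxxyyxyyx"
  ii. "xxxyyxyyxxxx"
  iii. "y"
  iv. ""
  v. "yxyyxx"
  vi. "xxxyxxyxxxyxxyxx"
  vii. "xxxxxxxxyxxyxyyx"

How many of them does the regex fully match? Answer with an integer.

i. "xxxyyxyyx" → match
ii. "xxxyyxyyxxxx" → match
iii. "y" → no match
iv. "" → match
v. "yxyyxx" → no match
vi → no match
vii → no match
Total matched: 3

3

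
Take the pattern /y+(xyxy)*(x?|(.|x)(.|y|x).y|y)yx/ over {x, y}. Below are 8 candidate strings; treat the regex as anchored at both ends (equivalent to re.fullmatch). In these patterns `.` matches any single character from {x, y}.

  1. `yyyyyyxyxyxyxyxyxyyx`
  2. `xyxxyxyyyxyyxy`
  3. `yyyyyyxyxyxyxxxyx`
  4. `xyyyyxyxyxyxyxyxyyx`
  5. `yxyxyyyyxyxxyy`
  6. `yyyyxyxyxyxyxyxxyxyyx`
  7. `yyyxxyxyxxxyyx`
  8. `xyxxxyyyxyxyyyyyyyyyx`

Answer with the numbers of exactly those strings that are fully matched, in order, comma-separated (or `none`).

1 → match
2 → no match — must start with `y`
3 → no match
4 → no match — must start with `y`
5 → no match — must end with `yx`
6 → no match
7 → no match
8 → no match — must start with `y`

1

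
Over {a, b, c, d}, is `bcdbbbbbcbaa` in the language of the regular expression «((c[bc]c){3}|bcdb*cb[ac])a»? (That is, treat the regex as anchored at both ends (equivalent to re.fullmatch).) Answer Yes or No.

Yes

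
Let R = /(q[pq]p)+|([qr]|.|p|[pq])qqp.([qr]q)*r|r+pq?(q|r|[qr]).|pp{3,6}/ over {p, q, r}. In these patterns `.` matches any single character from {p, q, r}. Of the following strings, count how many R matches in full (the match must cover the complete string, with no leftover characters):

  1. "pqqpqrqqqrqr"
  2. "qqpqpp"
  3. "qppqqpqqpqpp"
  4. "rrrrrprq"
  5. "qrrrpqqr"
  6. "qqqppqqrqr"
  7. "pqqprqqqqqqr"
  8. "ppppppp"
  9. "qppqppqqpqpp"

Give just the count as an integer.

1 → match
2 → match
3 → match
4 → match
5 → no match
6 → match
7 → match
8 → match
9 → match
Total matched: 8

8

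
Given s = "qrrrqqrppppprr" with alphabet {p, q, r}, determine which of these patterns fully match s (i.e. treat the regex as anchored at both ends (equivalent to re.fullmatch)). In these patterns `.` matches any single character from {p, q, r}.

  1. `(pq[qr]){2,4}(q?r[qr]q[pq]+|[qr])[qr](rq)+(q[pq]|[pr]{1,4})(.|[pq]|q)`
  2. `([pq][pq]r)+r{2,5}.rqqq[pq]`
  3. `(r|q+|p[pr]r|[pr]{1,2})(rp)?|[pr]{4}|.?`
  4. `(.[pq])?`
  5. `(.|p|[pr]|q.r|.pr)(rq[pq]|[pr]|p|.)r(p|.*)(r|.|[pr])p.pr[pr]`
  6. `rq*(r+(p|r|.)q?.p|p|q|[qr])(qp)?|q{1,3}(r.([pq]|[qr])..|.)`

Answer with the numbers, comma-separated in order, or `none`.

5

1 → no match — must start with "pq"
2 → no match
3 → no match
4 → no match
5 → match
6 → no match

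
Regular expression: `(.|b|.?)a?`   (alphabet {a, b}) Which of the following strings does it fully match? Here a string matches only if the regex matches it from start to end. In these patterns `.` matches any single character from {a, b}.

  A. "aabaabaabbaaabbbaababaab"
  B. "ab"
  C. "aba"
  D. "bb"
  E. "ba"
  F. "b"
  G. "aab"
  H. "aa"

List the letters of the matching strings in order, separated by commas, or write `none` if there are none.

A → no match
B → no match
C → no match
D → no match
E → match
F → match
G → no match
H → match

E, F, H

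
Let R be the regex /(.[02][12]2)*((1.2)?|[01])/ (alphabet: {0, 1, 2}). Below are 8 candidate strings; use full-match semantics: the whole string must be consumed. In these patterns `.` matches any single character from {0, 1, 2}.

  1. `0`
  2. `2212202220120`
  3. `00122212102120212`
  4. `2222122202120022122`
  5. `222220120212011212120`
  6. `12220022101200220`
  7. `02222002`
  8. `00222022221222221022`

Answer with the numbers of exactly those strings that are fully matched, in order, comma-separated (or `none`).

1 → match
2 → match
3 → no match
4 → match
5 → no match
6 → match
7 → no match
8 → match

1, 2, 4, 6, 8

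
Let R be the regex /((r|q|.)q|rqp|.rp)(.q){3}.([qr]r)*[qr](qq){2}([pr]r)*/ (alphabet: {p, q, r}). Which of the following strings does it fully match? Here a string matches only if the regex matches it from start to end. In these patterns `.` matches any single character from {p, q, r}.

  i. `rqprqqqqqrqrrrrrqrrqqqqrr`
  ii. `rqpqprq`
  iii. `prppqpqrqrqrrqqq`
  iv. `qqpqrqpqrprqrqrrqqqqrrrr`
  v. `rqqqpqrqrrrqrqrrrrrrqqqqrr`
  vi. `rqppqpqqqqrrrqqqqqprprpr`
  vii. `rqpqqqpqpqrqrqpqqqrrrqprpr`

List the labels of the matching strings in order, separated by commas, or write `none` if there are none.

i, v

i → match
ii. `rqpqprq` → no match
iii → no match
iv → no match
v → match
vi → no match
vii → no match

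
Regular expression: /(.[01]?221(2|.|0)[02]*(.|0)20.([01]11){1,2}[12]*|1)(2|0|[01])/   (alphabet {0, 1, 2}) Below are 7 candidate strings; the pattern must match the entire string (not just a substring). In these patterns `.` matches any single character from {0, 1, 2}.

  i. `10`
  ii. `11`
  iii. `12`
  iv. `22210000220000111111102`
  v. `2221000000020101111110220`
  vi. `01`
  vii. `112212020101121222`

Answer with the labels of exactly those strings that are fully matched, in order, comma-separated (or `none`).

i → match
ii → match
iii → match
iv → no match
v → no match
vi → no match
vii → match

i, ii, iii, vii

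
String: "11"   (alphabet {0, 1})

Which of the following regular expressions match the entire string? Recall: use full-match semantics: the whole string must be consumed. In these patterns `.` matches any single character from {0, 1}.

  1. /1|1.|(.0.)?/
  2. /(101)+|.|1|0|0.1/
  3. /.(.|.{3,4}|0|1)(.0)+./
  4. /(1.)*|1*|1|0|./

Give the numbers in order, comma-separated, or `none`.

1, 4

1 → match
2 → no match
3 → no match
4 → match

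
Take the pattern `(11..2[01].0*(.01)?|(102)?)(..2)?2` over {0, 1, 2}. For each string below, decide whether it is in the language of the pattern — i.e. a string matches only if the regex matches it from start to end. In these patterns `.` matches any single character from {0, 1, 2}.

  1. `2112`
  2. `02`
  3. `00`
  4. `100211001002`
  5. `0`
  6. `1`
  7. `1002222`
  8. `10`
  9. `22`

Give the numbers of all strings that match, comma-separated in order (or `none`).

1 → no match
2 → no match
3 → no match — must end with `2`
4 → no match
5 → no match — must end with `2`
6 → no match — must end with `2`
7 → no match
8 → no match — must end with `2`
9 → no match

none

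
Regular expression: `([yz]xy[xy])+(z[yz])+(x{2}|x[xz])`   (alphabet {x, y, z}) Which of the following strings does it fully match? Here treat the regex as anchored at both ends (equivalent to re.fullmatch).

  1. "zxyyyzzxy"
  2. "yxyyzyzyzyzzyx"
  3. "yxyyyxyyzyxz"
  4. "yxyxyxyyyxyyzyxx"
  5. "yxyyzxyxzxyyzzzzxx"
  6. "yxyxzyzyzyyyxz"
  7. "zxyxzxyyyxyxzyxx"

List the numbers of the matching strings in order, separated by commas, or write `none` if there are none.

1. "zxyyyzzxy" → no match
2 → no match
3. "yxyyyxyyzyxz" → match
4 → match
5 → match
6 → no match
7 → match

3, 4, 5, 7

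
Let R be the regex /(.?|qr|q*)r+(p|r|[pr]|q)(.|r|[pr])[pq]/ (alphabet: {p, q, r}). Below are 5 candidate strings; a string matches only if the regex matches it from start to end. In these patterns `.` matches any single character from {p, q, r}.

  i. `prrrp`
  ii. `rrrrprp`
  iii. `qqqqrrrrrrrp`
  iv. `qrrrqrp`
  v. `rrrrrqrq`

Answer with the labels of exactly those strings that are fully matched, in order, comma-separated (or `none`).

i. `prrrp` → match
ii. `rrrrprp` → match
iii. `qqqqrrrrrrrp` → match
iv. `qrrrqrp` → match
v. `rrrrrqrq` → match

i, ii, iii, iv, v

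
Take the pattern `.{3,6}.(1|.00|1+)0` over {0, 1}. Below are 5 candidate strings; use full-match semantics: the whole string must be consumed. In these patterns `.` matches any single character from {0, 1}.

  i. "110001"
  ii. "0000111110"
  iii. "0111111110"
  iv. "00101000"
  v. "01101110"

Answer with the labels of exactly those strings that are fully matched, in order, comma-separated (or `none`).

ii, iii, iv, v

i → no match — must end with "0"
ii → match
iii → match
iv → match
v → match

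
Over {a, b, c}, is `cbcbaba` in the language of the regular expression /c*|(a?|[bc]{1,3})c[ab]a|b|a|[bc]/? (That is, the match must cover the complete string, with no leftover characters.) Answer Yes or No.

No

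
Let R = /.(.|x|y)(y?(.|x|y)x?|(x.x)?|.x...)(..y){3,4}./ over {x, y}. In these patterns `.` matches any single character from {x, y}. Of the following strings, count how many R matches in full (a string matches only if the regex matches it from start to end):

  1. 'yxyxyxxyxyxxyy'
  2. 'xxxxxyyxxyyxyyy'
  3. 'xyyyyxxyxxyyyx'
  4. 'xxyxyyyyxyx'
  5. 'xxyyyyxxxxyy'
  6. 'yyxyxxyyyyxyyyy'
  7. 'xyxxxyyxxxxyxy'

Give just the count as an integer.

1 → no match
2 → no match
3 → no match
4. 'xxyxyyyyxyx' → no match
5. 'xxyyyyxxxxyy' → no match
6 → no match
7 → no match
Total matched: 0

0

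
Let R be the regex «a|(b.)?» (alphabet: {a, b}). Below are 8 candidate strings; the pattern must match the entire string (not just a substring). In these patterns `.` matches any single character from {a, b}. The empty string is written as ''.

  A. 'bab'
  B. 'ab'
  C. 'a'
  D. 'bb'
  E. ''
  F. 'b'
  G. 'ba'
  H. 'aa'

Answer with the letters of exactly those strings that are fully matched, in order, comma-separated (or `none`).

C, D, E, G

A. 'bab' → no match
B. 'ab' → no match
C. 'a' → match
D. 'bb' → match
E. '' → match
F. 'b' → no match
G. 'ba' → match
H. 'aa' → no match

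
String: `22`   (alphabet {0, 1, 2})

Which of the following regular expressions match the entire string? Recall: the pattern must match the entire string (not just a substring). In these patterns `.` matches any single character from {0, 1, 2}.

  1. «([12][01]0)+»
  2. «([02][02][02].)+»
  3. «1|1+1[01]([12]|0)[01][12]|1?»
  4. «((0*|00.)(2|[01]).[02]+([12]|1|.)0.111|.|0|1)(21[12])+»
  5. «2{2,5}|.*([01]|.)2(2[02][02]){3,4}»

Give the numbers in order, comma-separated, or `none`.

5

1 → no match — must end with `0`
2 → no match
3 → no match
4 → no match
5 → match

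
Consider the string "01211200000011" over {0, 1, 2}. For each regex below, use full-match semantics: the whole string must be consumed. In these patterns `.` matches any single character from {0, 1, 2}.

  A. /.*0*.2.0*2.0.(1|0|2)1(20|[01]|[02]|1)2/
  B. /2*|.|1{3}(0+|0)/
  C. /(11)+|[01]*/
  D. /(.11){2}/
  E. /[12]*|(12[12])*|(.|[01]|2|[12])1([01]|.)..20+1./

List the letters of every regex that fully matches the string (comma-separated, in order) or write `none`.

E

A → no match — must end with "2"
B → no match
C → no match
D → no match
E → match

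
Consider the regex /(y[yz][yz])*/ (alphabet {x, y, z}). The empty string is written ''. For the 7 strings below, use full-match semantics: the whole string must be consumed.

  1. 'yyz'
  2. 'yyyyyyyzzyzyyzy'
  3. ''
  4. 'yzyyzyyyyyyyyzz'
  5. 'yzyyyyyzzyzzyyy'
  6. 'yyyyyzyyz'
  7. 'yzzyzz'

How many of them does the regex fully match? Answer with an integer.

7

1 → match
2 → match
3 → match
4 → match
5 → match
6 → match
7 → match
Total matched: 7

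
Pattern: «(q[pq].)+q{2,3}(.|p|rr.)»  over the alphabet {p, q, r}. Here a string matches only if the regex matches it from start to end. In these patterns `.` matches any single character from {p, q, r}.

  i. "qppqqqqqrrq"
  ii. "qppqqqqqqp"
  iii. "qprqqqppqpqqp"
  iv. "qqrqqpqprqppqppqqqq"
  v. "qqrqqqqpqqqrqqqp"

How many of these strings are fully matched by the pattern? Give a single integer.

4

i. "qppqqqqqrrq" → match
ii. "qppqqqqqqp" → match
iii → no match
iv → match
v → match
Total matched: 4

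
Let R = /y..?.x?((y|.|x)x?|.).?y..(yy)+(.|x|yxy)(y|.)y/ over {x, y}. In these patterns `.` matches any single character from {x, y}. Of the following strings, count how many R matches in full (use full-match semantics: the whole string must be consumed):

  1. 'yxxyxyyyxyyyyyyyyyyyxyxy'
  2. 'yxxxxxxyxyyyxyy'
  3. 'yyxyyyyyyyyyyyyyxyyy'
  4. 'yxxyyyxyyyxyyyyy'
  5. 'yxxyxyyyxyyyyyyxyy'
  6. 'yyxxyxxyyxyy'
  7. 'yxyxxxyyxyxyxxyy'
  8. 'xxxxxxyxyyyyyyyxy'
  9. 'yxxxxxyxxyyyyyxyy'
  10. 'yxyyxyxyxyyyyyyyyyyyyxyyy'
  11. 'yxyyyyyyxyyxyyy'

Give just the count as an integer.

1 → match
2 → match
3 → match
4 → no match
5 → match
6 → match
7 → no match
8 → no match — must start with 'y'
9 → no match
10 → match
11 → no match
Total matched: 6

6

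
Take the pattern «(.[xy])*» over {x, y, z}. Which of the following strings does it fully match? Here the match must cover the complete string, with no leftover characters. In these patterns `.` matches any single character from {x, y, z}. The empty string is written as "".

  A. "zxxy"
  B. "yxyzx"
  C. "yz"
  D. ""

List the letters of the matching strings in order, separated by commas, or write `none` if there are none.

A, D

A. "zxxy" → match
B. "yxyzx" → no match
C. "yz" → no match
D. "" → match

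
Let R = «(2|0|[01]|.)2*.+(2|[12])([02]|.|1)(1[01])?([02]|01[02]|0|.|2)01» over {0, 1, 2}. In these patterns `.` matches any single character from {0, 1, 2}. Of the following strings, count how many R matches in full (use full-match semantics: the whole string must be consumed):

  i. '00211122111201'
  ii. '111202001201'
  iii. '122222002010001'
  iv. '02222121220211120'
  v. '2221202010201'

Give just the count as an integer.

i → match
ii. '111202001201' → match
iii → match
iv → no match — must end with '01'
v → match
Total matched: 4

4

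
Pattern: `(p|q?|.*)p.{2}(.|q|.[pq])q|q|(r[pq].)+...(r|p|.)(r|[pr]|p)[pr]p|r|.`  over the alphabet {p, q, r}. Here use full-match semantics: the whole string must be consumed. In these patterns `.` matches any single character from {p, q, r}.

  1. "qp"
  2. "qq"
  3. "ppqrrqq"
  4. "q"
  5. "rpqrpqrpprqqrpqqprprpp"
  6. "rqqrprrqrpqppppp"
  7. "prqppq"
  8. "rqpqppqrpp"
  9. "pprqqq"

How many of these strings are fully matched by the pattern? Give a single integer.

7

1 → no match
2 → no match
3 → match
4 → match
5 → match
6 → match
7 → match
8 → match
9 → match
Total matched: 7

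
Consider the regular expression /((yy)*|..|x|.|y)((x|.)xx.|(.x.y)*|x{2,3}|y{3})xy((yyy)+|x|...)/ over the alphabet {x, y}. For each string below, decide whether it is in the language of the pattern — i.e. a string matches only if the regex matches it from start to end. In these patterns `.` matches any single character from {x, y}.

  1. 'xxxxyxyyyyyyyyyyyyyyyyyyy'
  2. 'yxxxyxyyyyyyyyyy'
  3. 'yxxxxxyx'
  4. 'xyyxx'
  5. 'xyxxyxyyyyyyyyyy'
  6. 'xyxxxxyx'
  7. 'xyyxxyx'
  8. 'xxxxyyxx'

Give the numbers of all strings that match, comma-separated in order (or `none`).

1, 2, 3, 4, 5, 6, 8

1 → match
2 → match
3. 'yxxxxxyx' → match
4. 'xyyxx' → match
5 → match
6. 'xyxxxxyx' → match
7. 'xyyxxyx' → no match
8. 'xxxxyyxx' → match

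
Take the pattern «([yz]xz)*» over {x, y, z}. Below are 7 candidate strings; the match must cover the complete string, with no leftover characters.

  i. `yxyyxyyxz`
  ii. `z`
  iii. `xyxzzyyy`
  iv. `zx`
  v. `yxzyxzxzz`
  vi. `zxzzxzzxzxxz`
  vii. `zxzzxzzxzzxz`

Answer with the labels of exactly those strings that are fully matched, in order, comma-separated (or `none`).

i → no match
ii → no match
iii → no match
iv → no match
v → no match
vi → no match
vii → match

vii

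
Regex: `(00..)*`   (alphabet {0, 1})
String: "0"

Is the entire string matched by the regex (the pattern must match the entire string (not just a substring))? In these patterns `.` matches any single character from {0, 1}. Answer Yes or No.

No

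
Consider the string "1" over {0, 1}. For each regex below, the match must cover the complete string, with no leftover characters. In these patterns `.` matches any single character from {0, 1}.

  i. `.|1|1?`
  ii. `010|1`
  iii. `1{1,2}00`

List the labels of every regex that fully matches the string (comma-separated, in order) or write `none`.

i → match
ii → match
iii → no match — must end with "100"

i, ii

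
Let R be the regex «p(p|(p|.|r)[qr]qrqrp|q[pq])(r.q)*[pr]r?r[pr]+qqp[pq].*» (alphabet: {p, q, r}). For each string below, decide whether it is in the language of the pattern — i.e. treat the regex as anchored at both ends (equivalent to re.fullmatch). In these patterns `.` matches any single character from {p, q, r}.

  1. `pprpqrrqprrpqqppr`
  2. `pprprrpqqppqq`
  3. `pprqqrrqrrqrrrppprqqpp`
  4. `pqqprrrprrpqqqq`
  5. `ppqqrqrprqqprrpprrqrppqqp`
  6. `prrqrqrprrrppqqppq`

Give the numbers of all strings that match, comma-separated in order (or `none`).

1 → match
2 → no match
3 → match
4 → no match
5 → no match
6 → match

1, 3, 6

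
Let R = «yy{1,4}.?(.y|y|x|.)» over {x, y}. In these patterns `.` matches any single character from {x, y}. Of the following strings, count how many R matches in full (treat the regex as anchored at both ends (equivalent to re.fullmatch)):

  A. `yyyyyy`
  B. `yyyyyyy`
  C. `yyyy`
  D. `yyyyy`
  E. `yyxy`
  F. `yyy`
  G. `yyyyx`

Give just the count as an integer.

7

A → match
B → match
C → match
D → match
E → match
F → match
G → match
Total matched: 7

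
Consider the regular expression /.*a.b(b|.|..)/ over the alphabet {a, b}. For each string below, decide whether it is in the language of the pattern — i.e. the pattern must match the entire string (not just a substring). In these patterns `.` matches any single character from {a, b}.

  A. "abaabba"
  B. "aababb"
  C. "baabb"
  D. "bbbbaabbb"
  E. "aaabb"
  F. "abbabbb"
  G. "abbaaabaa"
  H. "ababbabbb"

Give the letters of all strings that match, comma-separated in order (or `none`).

A, C, D, E, F, G, H

A. "abaabba" → match
B. "aababb" → no match
C. "baabb" → match
D. "bbbbaabbb" → match
E. "aaabb" → match
F. "abbabbb" → match
G. "abbaaabaa" → match
H. "ababbabbb" → match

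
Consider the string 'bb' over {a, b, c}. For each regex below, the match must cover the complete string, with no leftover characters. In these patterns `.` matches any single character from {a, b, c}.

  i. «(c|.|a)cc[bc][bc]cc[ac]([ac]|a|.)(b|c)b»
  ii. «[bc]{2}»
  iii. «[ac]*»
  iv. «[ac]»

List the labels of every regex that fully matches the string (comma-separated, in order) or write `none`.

i → no match
ii → match
iii → no match
iv → no match

ii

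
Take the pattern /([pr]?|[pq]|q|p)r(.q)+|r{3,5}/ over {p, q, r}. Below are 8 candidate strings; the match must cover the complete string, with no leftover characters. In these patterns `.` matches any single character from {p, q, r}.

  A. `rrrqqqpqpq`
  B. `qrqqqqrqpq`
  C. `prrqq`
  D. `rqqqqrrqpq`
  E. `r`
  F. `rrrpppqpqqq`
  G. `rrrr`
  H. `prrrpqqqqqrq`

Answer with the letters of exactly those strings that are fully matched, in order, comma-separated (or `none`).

A, B, G

A → match
B → match
C → no match
D → no match
E → no match
F → no match
G → match
H → no match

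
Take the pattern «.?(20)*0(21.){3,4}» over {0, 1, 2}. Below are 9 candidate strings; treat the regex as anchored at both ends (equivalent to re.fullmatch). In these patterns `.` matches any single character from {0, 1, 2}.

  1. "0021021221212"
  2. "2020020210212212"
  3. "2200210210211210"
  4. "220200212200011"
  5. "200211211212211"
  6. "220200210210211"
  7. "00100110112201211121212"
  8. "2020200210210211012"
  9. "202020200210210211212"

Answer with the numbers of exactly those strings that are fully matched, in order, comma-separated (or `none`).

3, 5, 6, 9

1 → no match
2 → no match
3 → match
4 → no match
5 → match
6 → match
7 → no match
8 → no match
9 → match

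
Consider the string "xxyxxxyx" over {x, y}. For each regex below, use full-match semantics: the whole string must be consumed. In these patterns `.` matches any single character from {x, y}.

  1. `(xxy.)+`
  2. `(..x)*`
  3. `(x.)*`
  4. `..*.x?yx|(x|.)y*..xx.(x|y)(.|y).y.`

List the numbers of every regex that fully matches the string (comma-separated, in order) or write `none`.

1 → match
2 → no match
3 → no match
4 → match

1, 4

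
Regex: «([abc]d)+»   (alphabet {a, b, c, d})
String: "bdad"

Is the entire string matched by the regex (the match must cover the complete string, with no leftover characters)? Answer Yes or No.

Yes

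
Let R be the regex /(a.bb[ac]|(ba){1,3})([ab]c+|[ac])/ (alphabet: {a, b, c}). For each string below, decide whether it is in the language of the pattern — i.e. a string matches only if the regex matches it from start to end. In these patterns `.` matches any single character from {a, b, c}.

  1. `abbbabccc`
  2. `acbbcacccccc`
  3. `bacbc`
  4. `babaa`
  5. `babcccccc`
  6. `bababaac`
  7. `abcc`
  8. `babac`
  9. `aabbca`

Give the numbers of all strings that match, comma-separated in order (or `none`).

1, 2, 4, 5, 6, 8, 9

1 → match
2 → match
3 → no match
4 → match
5 → match
6 → match
7 → no match
8 → match
9 → match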